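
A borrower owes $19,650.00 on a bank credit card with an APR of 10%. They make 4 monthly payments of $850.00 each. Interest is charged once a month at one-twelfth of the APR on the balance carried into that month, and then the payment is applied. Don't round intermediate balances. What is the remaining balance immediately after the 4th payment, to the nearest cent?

Monthly rate r = 10%/12 = 0.833333% = 0.00833333.
Each month: B ← B·(1+r) − $850.00.
Month 1: interest $163.75; balance after payment $18,963.75.
Month 2: interest $158.03; balance after payment $18,271.78.
Month 3: interest $152.26; balance after payment $17,574.05.
Month 4: interest $146.45; balance after payment $16,870.50.

$16,870.50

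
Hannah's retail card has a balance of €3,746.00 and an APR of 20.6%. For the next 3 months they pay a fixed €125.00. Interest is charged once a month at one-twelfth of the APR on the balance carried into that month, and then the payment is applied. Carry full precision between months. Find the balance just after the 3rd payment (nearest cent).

€3,560.78

Monthly rate r = 20.6%/12 = 1.71667% = 0.0171667.
Each month: B ← B·(1+r) − €125.00.
Month 1: interest €64.31; balance after payment €3,685.31.
Month 2: interest €63.26; balance after payment €3,623.57.
Month 3: interest €62.20; balance after payment €3,560.78.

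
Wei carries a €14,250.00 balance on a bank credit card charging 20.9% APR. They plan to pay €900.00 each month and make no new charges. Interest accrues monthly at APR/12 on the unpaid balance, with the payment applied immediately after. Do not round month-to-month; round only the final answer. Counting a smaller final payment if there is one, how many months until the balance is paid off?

Monthly rate r = 20.9%/12 = 1.74167% = 0.0174167.
Recurrence: B ← B·(1+r) − €900.00.
Month 1: interest €248.19; balance after payment €13,598.19.
Month 2: interest €236.84; balance after payment €12,935.02.
Closed form: n = −ln(1 − rB₀/P)/ln(1+r) = −ln(0.72424)/ln(1.01742) ≈ 18.686, so the balance reaches zero during payment 19.

19 payments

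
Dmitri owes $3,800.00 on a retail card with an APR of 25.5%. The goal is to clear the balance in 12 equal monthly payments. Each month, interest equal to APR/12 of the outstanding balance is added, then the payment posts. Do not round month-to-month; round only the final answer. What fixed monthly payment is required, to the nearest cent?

$362.09

Monthly rate r = 25.5%/12 = 2.125% = 0.02125.
Level-payment amortization: P = B₀·r / (1 − (1+r)^(−n)) = 3800.00·0.02125 / (1 − 1.02125^(−12)).
Denominator 1 − (1+r)^(−12) = 0.223010472.
P = 80.75 / 0.223010472 ≈ 362.09.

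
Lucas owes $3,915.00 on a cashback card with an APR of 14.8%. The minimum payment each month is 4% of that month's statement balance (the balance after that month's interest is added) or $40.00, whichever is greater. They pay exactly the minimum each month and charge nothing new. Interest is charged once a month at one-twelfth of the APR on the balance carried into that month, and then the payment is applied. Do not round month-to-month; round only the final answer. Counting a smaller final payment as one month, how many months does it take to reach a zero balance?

Monthly rate r = 14.8%/12 = 1.23333% = 0.0123333.
While 4% of the post-interest balance exceeds $40.00, each month B ← (B·(1+r))·(1 − 0.04), i.e. B shrinks by the factor (1+r)·0.96 = 0.97184.
This holds for months 1–49. Entering month 50 the balance is $965.77; 4% of the post-interest balance is now below $40.00, so the flat $40.00 minimum applies from here.
From month 50 a fixed $40.00 at rate r clears $965.77 in 29 more payments. Total: 49 + 29 = 78 months.

78 months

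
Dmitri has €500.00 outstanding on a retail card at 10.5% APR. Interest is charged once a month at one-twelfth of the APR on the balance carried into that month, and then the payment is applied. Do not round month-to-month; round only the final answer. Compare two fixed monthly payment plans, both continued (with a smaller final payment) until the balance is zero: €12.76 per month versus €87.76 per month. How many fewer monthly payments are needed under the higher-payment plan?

Monthly rate r = 10.5%/12 = 0.875% = 0.00875.
At €12.76/mo: n = ⌈−ln(1 − rB₀/P)/ln(1+r)⌉ = 49 payments (last €2.50); total interest = total paid − €500.00 = €114.98.
At €87.76/mo: 6 payments (last €76.38); total interest €15.18.
Payments saved = 49 − 6 = 43.

43 fewer payments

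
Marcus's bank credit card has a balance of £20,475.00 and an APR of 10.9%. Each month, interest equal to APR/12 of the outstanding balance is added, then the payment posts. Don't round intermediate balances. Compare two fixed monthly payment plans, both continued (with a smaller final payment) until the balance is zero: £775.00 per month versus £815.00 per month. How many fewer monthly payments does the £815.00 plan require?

2 fewer payments

Monthly rate r = 10.9%/12 = 0.908333% = 0.00908333.
At £775.00/mo: n = ⌈−ln(1 − rB₀/P)/ln(1+r)⌉ = 31 payments (last £269.50); total interest = total paid − £20,475.00 = £3,044.50.
At £815.00/mo: 29 payments (last £527.38); total interest £2,872.38.
Payments saved = 31 − 29 = 2.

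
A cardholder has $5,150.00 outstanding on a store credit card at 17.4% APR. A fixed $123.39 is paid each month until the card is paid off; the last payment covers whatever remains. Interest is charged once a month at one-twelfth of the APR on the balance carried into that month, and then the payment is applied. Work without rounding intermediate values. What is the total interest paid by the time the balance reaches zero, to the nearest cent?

$2,815.98

Monthly rate r = 17.4%/12 = 1.45% = 0.0145.
Payoff takes n = ⌈−ln(1 − rB₀/P)/ln(1+r)⌉ = ⌈64.558⌉ = 65 payments; the last is $69.02.
Total paid = 64·$123.39 + $69.02 = $7,965.98.
Total interest = total paid − principal = $7,965.98 − $5,150.00 = $2,815.98.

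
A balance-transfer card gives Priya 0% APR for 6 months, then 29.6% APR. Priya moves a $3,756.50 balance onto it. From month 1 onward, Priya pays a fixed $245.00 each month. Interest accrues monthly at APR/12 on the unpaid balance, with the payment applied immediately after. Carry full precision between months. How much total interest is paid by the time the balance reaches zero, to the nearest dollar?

Promo months 1–6 at r₀ = 0%/12 = 0; months 7+ at r₁ = 29.6%/12 = 0.0246667.
After month 6 (no interest yet): B = $3,756.50 − 6·$245.00 = $2,286.50.
Then at r₁ with $245.00/mo: n₂ = −ln(1 − r₁·B/P)/ln(1+r₁) ≈ 10.74 → 11 more payments.
Total paid = 16·$245.00 + $181.14 = $4,101.14; interest = $4,101.14 − $3,756.50 = $344.64.

$345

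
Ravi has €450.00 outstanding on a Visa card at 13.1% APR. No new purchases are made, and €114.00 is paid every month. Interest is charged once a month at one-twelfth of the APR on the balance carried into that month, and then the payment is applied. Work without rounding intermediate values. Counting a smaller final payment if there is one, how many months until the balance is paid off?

5 payments

Monthly rate r = 13.1%/12 = 1.09167% = 0.0109167.
Recurrence: B ← B·(1+r) − €114.00.
Month 1: interest €4.91; balance after payment €340.91.
Month 2: interest €3.72; balance after payment €230.63.
Month 3: interest €2.52; balance after payment €119.15.
Month 4: interest €1.30; balance after payment €6.45.
Month 5: interest €0.07; balance after payment €0.00.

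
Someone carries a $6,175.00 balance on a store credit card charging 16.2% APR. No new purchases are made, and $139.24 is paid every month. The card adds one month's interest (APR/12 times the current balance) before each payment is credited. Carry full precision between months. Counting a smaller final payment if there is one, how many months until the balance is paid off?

69 payments

Monthly rate r = 16.2%/12 = 1.35% = 0.0135.
Recurrence: B ← B·(1+r) − $139.24.
Month 1: interest $83.36; balance after payment $6,119.12.
Month 2: interest $82.61; balance after payment $6,062.49.
Closed form: n = −ln(1 − rB₀/P)/ln(1+r) = −ln(0.4013)/ln(1.0135) ≈ 68.088, so the balance reaches zero during payment 69.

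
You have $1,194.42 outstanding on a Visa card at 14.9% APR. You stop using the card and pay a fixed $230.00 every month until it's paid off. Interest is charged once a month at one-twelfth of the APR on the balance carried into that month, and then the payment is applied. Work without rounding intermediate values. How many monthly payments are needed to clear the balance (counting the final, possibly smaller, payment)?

Monthly rate r = 14.9%/12 = 1.24167% = 0.0124167.
Recurrence: B ← B·(1+r) − $230.00.
Month 1: interest $14.83; balance after payment $979.25.
Month 2: interest $12.16; balance after payment $761.41.
Month 3: interest $9.45; balance after payment $540.86.
Month 4: interest $6.72; balance after payment $317.58.
Month 5: interest $3.94; balance after payment $91.52.
Month 6: interest $1.14; balance after payment $0.00.

6 payments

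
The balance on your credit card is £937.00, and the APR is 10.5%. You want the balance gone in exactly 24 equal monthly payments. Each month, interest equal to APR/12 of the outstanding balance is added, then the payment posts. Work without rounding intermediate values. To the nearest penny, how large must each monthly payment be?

£43.45

Monthly rate r = 10.5%/12 = 0.875% = 0.00875.
Level-payment amortization: P = B₀·r / (1 − (1+r)^(−n)) = 937.00·0.00875 / (1 − 1.00875^(−24)).
Denominator 1 − (1+r)^(−24) = 0.188675007.
P = 8.19875 / 0.188675007 ≈ 43.45.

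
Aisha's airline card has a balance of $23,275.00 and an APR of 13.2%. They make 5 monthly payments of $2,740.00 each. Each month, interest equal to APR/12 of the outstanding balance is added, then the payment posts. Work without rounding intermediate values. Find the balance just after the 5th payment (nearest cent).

Monthly rate r = 13.2%/12 = 1.1% = 0.011.
Each month: B ← B·(1+r) − $2,740.00.
Month 1: interest $256.02; balance after payment $20,791.03.
Month 2: interest $228.70; balance after payment $18,279.73.
Month 3: interest $201.08; balance after payment $15,740.80.
Month 4: interest $173.15; balance after payment $13,173.95.
Month 5: interest $144.91; balance after payment $10,578.87.

$10,578.87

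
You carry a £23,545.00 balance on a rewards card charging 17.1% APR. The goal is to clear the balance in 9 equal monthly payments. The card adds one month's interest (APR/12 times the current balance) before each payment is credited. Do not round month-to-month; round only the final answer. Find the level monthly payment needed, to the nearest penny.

Monthly rate r = 17.1%/12 = 1.425% = 0.01425.
Level-payment amortization: P = B₀·r / (1 − (1+r)^(−n)) = 23545.00·0.01425 / (1 − 1.01425^(−9)).
Denominator 1 − (1+r)^(−9) = 0.119569959.
P = 335.516 / 0.119569959 ≈ 2806.02.

£2,806.02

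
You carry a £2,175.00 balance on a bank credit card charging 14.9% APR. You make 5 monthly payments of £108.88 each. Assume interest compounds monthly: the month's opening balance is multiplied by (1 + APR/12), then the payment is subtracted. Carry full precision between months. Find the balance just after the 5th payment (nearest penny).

Monthly rate r = 14.9%/12 = 1.24167% = 0.0124167.
Each month: B ← B·(1+r) − £108.88.
Month 1: interest £27.01; balance after payment £2,093.13.
Month 2: interest £25.99; balance after payment £2,010.24.
Month 3: interest £24.96; balance after payment £1,926.32.
Month 4: interest £23.92; balance after payment £1,841.35.
Month 5: interest £22.86; balance after payment £1,755.34.

£1,755.34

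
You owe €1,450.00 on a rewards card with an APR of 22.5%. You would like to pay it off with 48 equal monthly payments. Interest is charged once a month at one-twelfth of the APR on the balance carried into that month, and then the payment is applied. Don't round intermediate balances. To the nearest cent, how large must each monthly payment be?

€46.08

Monthly rate r = 22.5%/12 = 1.875% = 0.01875.
Level-payment amortization: P = B₀·r / (1 − (1+r)^(−n)) = 1450.00·0.01875 / (1 − 1.01875^(−48)).
Denominator 1 − (1+r)^(−48) = 0.590028038.
P = 27.1875 / 0.590028038 ≈ 46.08.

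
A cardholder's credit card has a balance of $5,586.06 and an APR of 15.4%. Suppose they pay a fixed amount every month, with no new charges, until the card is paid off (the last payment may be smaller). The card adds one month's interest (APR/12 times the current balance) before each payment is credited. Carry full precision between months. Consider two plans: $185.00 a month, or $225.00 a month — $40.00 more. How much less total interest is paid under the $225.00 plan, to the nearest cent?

Monthly rate r = 15.4%/12 = 1.28333% = 0.0128333.
At $185.00/mo: n = ⌈−ln(1 − rB₀/P)/ln(1+r)⌉ = 39 payments (last $82.18); total interest = total paid − $5,586.06 = $1,526.12.
At $225.00/mo: 31 payments (last $19.05); total interest $1,182.99.
Interest saved = $1,526.12 − $1,182.99 = $343.13.

$343.13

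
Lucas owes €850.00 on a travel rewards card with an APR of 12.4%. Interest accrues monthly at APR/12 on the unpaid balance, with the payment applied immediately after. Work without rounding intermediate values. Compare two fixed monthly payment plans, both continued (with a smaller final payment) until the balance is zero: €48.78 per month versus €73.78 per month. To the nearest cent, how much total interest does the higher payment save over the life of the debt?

Monthly rate r = 12.4%/12 = 1.03333% = 0.0103333.
At €48.78/mo: n = ⌈−ln(1 − rB₀/P)/ln(1+r)⌉ = 20 payments (last €15.23); total interest = total paid − €850.00 = €92.05.
At €73.78/mo: 13 payments (last €24.40); total interest €59.76.
Interest saved = €92.05 − €59.76 = €32.29.

€32.29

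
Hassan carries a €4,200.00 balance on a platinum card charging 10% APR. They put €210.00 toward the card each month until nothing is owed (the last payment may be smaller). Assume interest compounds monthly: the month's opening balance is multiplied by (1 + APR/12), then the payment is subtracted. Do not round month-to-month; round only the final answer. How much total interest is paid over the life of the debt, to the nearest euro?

Monthly rate r = 10%/12 = 0.833333% = 0.00833333.
Payoff takes n = ⌈−ln(1 − rB₀/P)/ln(1+r)⌉ = ⌈21.970⌉ = 22 payments; the last is €203.65.
Total paid = 21·€210.00 + €203.65 = €4,613.65.
Total interest = total paid − principal = €4,613.65 − €4,200.00 = €413.65.

€414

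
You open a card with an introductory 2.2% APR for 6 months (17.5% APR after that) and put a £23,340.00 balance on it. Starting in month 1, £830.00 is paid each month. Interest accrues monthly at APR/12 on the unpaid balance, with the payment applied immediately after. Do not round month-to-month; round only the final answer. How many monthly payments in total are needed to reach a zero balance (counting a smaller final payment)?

Promo months 1–6 at r₀ = 2.2%/12 = 0.00183333; months 7+ at r₁ = 17.5%/12 = 0.0145833.
After month 6: iterate B ← B·(1+r₀) − £830.00 for 6 months → £18,595.04.
Then at r₁ with £830.00/mo: n₂ = −ln(1 − r₁·B/P)/ln(1+r₁) ≈ 27.32 → 28 more payments.

34 payments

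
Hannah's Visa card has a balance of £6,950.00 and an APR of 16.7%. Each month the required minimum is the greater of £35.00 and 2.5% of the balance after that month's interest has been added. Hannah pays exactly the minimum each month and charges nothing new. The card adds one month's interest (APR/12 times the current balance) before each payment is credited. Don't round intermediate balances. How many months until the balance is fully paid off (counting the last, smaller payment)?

199 months

Monthly rate r = 16.7%/12 = 1.39167% = 0.0139167.
While 2.5% of the post-interest balance exceeds £35.00, each month B ← (B·(1+r))·(1 − 0.025), i.e. B shrinks by the factor (1+r)·0.975 = 0.98857.
This holds for months 1–141. Entering month 142 the balance is £1,373.90; 2.5% of the post-interest balance is now below £35.00, so the flat £35.00 minimum applies from here.
From month 142 a fixed £35.00 at rate r clears £1,373.90 in 58 more payments. Total: 141 + 58 = 199 months.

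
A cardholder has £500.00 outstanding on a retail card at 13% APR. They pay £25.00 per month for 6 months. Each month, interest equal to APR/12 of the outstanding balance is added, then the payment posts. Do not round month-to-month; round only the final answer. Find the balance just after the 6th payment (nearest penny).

Monthly rate r = 13%/12 = 1.08333% = 0.0108333.
Each month: B ← B·(1+r) − £25.00.
Month 1: interest £5.42; balance after payment £480.42.
Month 2: interest £5.20; balance after payment £460.62.
Month 3: interest £4.99; balance after payment £440.61.
Month 4: interest £4.77; balance after payment £420.38.
Month 5: interest £4.55; balance after payment £399.94.
Month 6: interest £4.33; balance after payment £379.27.

£379.27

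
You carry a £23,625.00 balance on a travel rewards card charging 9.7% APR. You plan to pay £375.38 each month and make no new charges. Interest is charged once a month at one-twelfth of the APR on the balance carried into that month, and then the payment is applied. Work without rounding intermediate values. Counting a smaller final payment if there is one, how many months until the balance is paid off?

89 months

Monthly rate r = 9.7%/12 = 0.808333% = 0.00808333.
Recurrence: B ← B·(1+r) − £375.38.
Month 1: interest £190.97; balance after payment £23,440.59.
Month 2: interest £189.48; balance after payment £23,254.69.
Closed form: n = −ln(1 − rB₀/P)/ln(1+r) = −ln(0.49127)/ln(1.00808) ≈ 88.285, so the balance reaches zero during payment 89.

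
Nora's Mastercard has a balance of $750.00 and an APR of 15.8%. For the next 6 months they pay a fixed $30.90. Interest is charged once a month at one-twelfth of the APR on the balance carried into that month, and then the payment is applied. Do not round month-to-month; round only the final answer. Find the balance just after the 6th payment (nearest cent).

$619.62

Monthly rate r = 15.8%/12 = 1.31667% = 0.0131667.
Each month: B ← B·(1+r) − $30.90.
Month 1: interest $9.88; balance after payment $728.98.
Month 2: interest $9.60; balance after payment $707.67.
Month 3: interest $9.32; balance after payment $686.09.
Month 4: interest $9.03; balance after payment $664.22.
Month 5: interest $8.75; balance after payment $642.07.
Month 6: interest $8.45; balance after payment $619.62.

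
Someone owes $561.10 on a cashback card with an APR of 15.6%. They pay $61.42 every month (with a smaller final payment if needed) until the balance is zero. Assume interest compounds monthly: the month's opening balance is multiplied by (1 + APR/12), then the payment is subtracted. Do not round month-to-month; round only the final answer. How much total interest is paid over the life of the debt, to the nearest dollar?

Monthly rate r = 15.6%/12 = 1.3% = 0.013.
Payoff takes n = ⌈−ln(1 − rB₀/P)/ln(1+r)⌉ = ⌈9.788⌉ = 10 payments; the last is $48.48.
Total paid = 9·$61.42 + $48.48 = $601.26.
Total interest = total paid − principal = $601.26 − $561.10 = $40.16.

$40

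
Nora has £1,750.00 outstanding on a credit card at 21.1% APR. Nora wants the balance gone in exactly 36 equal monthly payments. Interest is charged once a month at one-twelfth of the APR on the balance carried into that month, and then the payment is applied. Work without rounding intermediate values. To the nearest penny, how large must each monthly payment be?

Monthly rate r = 21.1%/12 = 1.75833% = 0.0175833.
Level-payment amortization: P = B₀·r / (1 − (1+r)^(−n)) = 1750.00·0.0175833 / (1 − 1.01758^(−36)).
Denominator 1 − (1+r)^(−36) = 0.46607466.
P = 30.7708 / 0.46607466 ≈ 66.02.

£66.02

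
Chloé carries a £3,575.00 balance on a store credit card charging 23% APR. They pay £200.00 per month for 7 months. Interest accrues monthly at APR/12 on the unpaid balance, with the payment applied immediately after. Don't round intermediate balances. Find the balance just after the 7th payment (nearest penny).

Monthly rate r = 23%/12 = 1.91667% = 0.0191667.
Each month: B ← B·(1+r) − £200.00.
Month 1: interest £68.52; balance after payment £3,443.52.
Month 2: interest £66.00; balance after payment £3,309.52.
Month 3: interest £63.43; balance after payment £3,172.95.
Month 4: interest £60.81; balance after payment £3,033.77.
Month 5: interest £58.15; balance after payment £2,891.92.
Month 6: interest £55.43; balance after payment £2,747.34.
Month 7: interest £52.66; balance after payment £2,600.00.

£2,600.00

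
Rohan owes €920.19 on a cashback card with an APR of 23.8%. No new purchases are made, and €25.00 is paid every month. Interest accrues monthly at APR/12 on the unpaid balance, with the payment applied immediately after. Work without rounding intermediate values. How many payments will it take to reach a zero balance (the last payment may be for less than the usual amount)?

67 payments

Monthly rate r = 23.8%/12 = 1.98333% = 0.0198333.
Recurrence: B ← B·(1+r) − €25.00.
Month 1: interest €18.25; balance after payment €913.44.
Month 2: interest €18.12; balance after payment €906.56.
Closed form: n = −ln(1 − rB₀/P)/ln(1+r) = −ln(0.26998)/ln(1.01983) ≈ 66.673, so the balance reaches zero during payment 67.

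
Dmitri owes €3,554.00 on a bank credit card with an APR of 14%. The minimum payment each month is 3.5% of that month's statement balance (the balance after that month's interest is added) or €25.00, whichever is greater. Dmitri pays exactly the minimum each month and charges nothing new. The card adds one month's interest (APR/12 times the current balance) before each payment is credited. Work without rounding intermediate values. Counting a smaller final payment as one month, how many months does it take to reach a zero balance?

102 months

Monthly rate r = 14%/12 = 1.16667% = 0.0116667.
While 3.5% of the post-interest balance exceeds €25.00, each month B ← (B·(1+r))·(1 − 0.035), i.e. B shrinks by the factor (1+r)·0.965 = 0.97626.
This holds for months 1–68. Entering month 69 the balance is €693.62; 3.5% of the post-interest balance is now below €25.00, so the flat €25.00 minimum applies from here.
From month 69 a fixed €25.00 at rate r clears €693.62 in 34 more payments. Total: 68 + 34 = 102 months.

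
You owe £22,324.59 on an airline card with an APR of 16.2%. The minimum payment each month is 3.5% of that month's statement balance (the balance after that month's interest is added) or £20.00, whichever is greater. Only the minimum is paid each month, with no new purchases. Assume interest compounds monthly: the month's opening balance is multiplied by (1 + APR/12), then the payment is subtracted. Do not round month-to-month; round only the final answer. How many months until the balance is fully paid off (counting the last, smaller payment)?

202 months

Monthly rate r = 16.2%/12 = 1.35% = 0.0135.
While 3.5% of the post-interest balance exceeds £20.00, each month B ← (B·(1+r))·(1 − 0.035), i.e. B shrinks by the factor (1+r)·0.965 = 0.97803.
This holds for months 1–166. Entering month 167 the balance is £558.55; 3.5% of the post-interest balance is now below £20.00, so the flat £20.00 minimum applies from here.
From month 167 a fixed £20.00 at rate r clears £558.55 in 36 more payments. Total: 166 + 36 = 202 months.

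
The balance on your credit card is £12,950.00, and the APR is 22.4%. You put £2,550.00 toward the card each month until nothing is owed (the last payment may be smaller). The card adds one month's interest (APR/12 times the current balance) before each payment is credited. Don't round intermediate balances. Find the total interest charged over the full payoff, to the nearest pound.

£788

Monthly rate r = 22.4%/12 = 1.86667% = 0.0186667.
Payoff takes n = ⌈−ln(1 − rB₀/P)/ln(1+r)⌉ = ⌈5.385⌉ = 6 payments; the last is £987.77.
Total paid = 5·£2,550.00 + £987.77 = £13,737.77.
Total interest = total paid − principal = £13,737.77 − £12,950.00 = £787.77.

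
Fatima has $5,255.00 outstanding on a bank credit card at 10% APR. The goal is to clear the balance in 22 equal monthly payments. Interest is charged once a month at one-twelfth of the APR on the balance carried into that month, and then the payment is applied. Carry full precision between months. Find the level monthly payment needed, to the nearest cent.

$262.42

Monthly rate r = 10%/12 = 0.833333% = 0.00833333.
Level-payment amortization: P = B₀·r / (1 − (1+r)^(−n)) = 5255.00·0.00833333 / (1 − 1.00833^(−22)).
Denominator 1 − (1+r)^(−22) = 0.166876728.
P = 43.7917 / 0.166876728 ≈ 262.42.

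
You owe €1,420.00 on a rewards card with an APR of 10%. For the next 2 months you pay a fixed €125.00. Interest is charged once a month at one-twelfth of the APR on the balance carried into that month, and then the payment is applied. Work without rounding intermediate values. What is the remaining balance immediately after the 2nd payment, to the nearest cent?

Monthly rate r = 10%/12 = 0.833333% = 0.00833333.
Each month: B ← B·(1+r) − €125.00.
Month 1: interest €11.83; balance after payment €1,306.83.
Month 2: interest €10.89; balance after payment €1,192.72.

€1,192.72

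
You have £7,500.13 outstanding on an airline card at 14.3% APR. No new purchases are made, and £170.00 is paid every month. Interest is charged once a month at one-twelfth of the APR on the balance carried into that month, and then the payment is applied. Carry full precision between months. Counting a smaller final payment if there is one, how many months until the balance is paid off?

63 payments

Monthly rate r = 14.3%/12 = 1.19167% = 0.0119167.
Recurrence: B ← B·(1+r) − £170.00.
Month 1: interest £89.38; balance after payment £7,419.51.
Month 2: interest £88.42; balance after payment £7,337.92.
Closed form: n = −ln(1 − rB₀/P)/ln(1+r) = −ln(0.47426)/ln(1.01192) ≈ 62.974, so the balance reaches zero during payment 63.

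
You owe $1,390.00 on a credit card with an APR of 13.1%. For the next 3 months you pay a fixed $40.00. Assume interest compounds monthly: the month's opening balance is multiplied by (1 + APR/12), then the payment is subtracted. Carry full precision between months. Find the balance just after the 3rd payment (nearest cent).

$1,314.71

Monthly rate r = 13.1%/12 = 1.09167% = 0.0109167.
Each month: B ← B·(1+r) − $40.00.
Month 1: interest $15.17; balance after payment $1,365.17.
Month 2: interest $14.90; balance after payment $1,340.08.
Month 3: interest $14.63; balance after payment $1,314.71.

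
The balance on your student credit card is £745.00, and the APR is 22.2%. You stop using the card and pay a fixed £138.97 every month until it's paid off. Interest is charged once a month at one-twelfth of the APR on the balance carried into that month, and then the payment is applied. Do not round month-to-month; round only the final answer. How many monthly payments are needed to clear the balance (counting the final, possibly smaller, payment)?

6 payments

Monthly rate r = 22.2%/12 = 1.85% = 0.0185.
Recurrence: B ← B·(1+r) − £138.97.
Month 1: interest £13.78; balance after payment £619.81.
Month 2: interest £11.47; balance after payment £492.31.
Month 3: interest £9.11; balance after payment £362.45.
Month 4: interest £6.71; balance after payment £230.18.
Month 5: interest £4.26; balance after payment £95.47.
Month 6: interest £1.77; balance after payment £0.00.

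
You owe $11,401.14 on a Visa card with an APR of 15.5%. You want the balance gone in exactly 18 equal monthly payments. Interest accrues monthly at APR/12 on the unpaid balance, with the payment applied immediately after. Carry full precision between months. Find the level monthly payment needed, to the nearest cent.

Monthly rate r = 15.5%/12 = 1.29167% = 0.0129167.
Level-payment amortization: P = B₀·r / (1 − (1+r)^(−n)) = 11401.14·0.0129167 / (1 − 1.01292^(−18)).
Denominator 1 − (1+r)^(−18) = 0.206269458.
P = 147.265 / 0.206269458 ≈ 713.94.

$713.94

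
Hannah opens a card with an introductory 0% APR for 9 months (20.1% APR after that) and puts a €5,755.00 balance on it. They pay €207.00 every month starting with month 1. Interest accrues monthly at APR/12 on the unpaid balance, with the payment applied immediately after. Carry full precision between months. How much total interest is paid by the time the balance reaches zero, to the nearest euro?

Promo months 1–9 at r₀ = 0%/12 = 0; months 10+ at r₁ = 20.1%/12 = 0.01675.
After month 9 (no interest yet): B = €5,755.00 − 9·€207.00 = €3,892.00.
Then at r₁ with €207.00/mo: n₂ = −ln(1 − r₁·B/P)/ln(1+r₁) ≈ 22.77 → 23 more payments.
Total paid = 31·€207.00 + €159.68 = €6,576.68; interest = €6,576.68 − €5,755.00 = €821.68.

€822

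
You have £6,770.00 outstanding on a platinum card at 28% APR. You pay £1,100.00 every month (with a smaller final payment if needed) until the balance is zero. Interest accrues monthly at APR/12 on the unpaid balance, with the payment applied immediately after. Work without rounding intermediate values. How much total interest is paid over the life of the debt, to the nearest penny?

Monthly rate r = 28%/12 = 2.33333% = 0.0233333.
Payoff takes n = ⌈−ln(1 − rB₀/P)/ln(1+r)⌉ = ⌈6.721⌉ = 7 payments; the last is £795.79.
Total paid = 6·£1,100.00 + £795.79 = £7,395.79.
Total interest = total paid − principal = £7,395.79 − £6,770.00 = £625.79.

£625.79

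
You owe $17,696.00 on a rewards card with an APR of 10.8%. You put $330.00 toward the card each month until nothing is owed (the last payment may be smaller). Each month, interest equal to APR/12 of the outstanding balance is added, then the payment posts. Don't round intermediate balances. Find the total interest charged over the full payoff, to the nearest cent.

$6,575.32

Monthly rate r = 10.8%/12 = 0.9% = 0.009.
Payoff takes n = ⌈−ln(1 − rB₀/P)/ln(1+r)⌉ = ⌈73.548⌉ = 74 payments; the last is $181.32.
Total paid = 73·$330.00 + $181.32 = $24,271.32.
Total interest = total paid − principal = $24,271.32 − $17,696.00 = $6,575.32.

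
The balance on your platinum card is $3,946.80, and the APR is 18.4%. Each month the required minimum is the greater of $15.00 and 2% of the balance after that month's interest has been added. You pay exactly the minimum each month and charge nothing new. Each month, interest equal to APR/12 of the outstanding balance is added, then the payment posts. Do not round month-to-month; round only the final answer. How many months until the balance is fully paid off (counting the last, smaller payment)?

Monthly rate r = 18.4%/12 = 1.53333% = 0.0153333.
While 2% of the post-interest balance exceeds $15.00, each month B ← (B·(1+r))·(1 − 0.02), i.e. B shrinks by the factor (1+r)·0.98 = 0.99503.
This holds for months 1–337. Entering month 338 the balance is $735.44; 2% of the post-interest balance is now below $15.00, so the flat $15.00 minimum applies from here.
From month 338 a fixed $15.00 at rate r clears $735.44 in 92 more payments. Total: 337 + 92 = 429 months.

429 months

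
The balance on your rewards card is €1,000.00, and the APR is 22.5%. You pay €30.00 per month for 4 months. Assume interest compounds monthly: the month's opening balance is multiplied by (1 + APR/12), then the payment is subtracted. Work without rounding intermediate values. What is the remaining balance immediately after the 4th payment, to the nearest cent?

€953.72

Monthly rate r = 22.5%/12 = 1.875% = 0.01875.
Each month: B ← B·(1+r) − €30.00.
Month 1: interest €18.75; balance after payment €988.75.
Month 2: interest €18.54; balance after payment €977.29.
Month 3: interest €18.32; balance after payment €965.61.
Month 4: interest €18.11; balance after payment €953.72.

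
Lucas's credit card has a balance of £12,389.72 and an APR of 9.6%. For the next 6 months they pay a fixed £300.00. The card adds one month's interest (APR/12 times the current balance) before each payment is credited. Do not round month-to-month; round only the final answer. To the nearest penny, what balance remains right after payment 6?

£11,160.06

Monthly rate r = 9.6%/12 = 0.8% = 0.008.
Each month: B ← B·(1+r) − £300.00.
Month 1: interest £99.12; balance after payment £12,188.84.
Month 2: interest £97.51; balance after payment £11,986.35.
Month 3: interest £95.89; balance after payment £11,782.24.
Month 4: interest £94.26; balance after payment £11,576.50.
Month 5: interest £92.61; balance after payment £11,369.11.
Month 6: interest £90.95; balance after payment £11,160.06.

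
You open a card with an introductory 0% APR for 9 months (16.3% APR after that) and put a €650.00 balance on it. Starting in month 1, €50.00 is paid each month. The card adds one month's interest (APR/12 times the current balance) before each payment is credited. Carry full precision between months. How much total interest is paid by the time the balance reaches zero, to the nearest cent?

€7.07

Promo months 1–9 at r₀ = 0%/12 = 0; months 10+ at r₁ = 16.3%/12 = 0.0135833.
After month 9 (no interest yet): B = €650.00 − 9·€50.00 = €200.00.
Then at r₁ with €50.00/mo: n₂ = −ln(1 − r₁·B/P)/ln(1+r₁) ≈ 4.14 → 5 more payments.
Total paid = 13·€50.00 + €7.07 = €657.07; interest = €657.07 − €650.00 = €7.07.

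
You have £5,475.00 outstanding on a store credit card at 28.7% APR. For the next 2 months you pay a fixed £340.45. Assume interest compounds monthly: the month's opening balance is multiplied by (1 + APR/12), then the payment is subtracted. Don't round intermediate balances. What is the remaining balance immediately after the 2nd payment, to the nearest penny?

£5,050.98

Monthly rate r = 28.7%/12 = 2.39167% = 0.0239167.
Each month: B ← B·(1+r) − £340.45.
Month 1: interest £130.94; balance after payment £5,265.49.
Month 2: interest £125.93; balance after payment £5,050.98.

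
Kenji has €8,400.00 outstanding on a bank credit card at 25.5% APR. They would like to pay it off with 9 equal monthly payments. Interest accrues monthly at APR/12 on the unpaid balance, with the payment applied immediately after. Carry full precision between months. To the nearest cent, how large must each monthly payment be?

€1,035.28

Monthly rate r = 25.5%/12 = 2.125% = 0.02125.
Level-payment amortization: P = B₀·r / (1 − (1+r)^(−n)) = 8400.00·0.02125 / (1 − 1.02125^(−9)).
Denominator 1 − (1+r)^(−9) = 0.172417356.
P = 178.5 / 0.172417356 ≈ 1035.28.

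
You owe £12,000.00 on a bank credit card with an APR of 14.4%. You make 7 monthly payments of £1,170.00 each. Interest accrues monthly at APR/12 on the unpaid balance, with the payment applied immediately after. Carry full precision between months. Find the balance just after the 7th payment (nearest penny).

£4,554.21

Monthly rate r = 14.4%/12 = 1.2% = 0.012.
Each month: B ← B·(1+r) − £1,170.00.
Month 1: interest £144.00; balance after payment £10,974.00.
Month 2: interest £131.69; balance after payment £9,935.69.
Month 3: interest £119.23; balance after payment £8,884.92.
Month 4: interest £106.62; balance after payment £7,821.54.
Month 5: interest £93.86; balance after payment £6,745.39.
Month 6: interest £80.94; balance after payment £5,656.34.
Month 7: interest £67.88; balance after payment £4,554.21.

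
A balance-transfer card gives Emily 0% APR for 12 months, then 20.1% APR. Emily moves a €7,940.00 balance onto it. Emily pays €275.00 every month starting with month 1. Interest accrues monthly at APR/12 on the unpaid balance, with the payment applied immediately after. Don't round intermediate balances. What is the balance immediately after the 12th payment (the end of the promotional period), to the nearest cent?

Promo months 1–12 at r₀ = 0%/12 = 0; months 13+ at r₁ = 20.1%/12 = 0.01675.
After month 12 (no interest yet): B = €7,940.00 − 12·€275.00 = €4,640.00.

€4,640.00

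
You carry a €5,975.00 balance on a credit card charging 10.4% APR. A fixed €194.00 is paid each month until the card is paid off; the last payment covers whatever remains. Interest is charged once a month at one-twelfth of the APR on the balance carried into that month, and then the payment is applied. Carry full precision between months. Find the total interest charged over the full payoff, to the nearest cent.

€1,005.66

Monthly rate r = 10.4%/12 = 0.866667% = 0.00866667.
Payoff takes n = ⌈−ln(1 − rB₀/P)/ln(1+r)⌉ = ⌈35.983⌉ = 36 payments; the last is €190.66.
Total paid = 35·€194.00 + €190.66 = €6,980.66.
Total interest = total paid − principal = €6,980.66 − €5,975.00 = €1,005.66.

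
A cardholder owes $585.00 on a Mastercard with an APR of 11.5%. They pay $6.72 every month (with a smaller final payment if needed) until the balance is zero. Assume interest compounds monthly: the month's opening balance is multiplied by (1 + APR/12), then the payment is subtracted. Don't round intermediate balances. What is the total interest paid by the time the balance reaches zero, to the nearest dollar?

Monthly rate r = 11.5%/12 = 0.958333% = 0.00958333.
Payoff takes n = ⌈−ln(1 − rB₀/P)/ln(1+r)⌉ = ⌈188.447⌉ = 189 payments; the last is $3.01.
Total paid = 188·$6.72 + $3.01 = $1,266.37.
Total interest = total paid − principal = $1,266.37 − $585.00 = $681.37.

$681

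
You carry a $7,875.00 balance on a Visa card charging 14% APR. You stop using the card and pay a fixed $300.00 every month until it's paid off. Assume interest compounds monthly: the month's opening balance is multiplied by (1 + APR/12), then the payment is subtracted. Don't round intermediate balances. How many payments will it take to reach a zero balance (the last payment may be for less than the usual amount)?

32 months

Monthly rate r = 14%/12 = 1.16667% = 0.0116667.
Recurrence: B ← B·(1+r) − $300.00.
Month 1: interest $91.88; balance after payment $7,666.88.
Month 2: interest $89.45; balance after payment $7,456.32.
Closed form: n = −ln(1 − rB₀/P)/ln(1+r) = −ln(0.69375)/ln(1.01167) ≈ 31.523, so the balance reaches zero during payment 32.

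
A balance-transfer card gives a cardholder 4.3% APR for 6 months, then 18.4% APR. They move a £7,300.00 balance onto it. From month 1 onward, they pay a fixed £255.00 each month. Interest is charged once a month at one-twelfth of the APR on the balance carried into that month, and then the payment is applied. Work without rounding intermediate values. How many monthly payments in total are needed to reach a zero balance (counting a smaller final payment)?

Promo months 1–6 at r₀ = 4.3%/12 = 0.00358333; months 7+ at r₁ = 18.4%/12 = 0.0153333.
After month 6: iterate B ← B·(1+r₀) − £255.00 for 6 months → £5,914.59.
Then at r₁ with £255.00/mo: n₂ = −ln(1 − r₁·B/P)/ln(1+r₁) ≈ 28.88 → 29 more payments.

35 months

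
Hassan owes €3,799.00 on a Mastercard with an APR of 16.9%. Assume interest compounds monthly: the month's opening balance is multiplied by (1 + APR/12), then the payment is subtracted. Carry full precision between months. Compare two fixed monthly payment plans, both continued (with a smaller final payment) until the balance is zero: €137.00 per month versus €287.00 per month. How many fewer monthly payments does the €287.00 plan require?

Monthly rate r = 16.9%/12 = 1.40833% = 0.0140833.
At €137.00/mo: n = ⌈−ln(1 − rB₀/P)/ln(1+r)⌉ = 36 payments (last €55.94); total interest = total paid − €3,799.00 = €1,051.94.
At €287.00/mo: 15 payments (last €216.26); total interest €435.26.
Payments saved = 36 − 15 = 21.

21 fewer payments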